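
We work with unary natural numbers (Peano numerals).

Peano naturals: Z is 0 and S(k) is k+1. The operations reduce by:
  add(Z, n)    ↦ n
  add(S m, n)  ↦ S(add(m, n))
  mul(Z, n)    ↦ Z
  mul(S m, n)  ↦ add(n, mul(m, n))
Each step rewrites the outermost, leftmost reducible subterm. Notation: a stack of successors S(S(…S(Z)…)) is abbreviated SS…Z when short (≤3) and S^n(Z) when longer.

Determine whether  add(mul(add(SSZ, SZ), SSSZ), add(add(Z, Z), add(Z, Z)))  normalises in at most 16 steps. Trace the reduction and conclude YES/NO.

  start: add(mul(add(SSZ, SZ), SSSZ), add(add(Z, Z), add(Z, Z)))
  step 1: add(mul(S(add(SZ, SZ)), SSSZ), add(add(Z, Z), add(Z, Z)))
  step 2: add(add(SSSZ, mul(add(SZ, SZ), SSSZ)), add(add(Z, Z), add(Z, Z)))
  step 3: add(S(add(SSZ, mul(add(SZ, SZ), SSSZ))), add(add(Z, Z), add(Z, Z)))
  step 4: S(add(add(SSZ, mul(add(SZ, SZ), SSSZ)), add(add(Z, Z), add(Z, Z))))
  step 5: S(add(S(add(SZ, mul(add(SZ, SZ), SSSZ))), add(add(Z, Z), add(Z, Z))))
  step 6: S(S(add(add(SZ, mul(add(SZ, SZ), SSSZ)), add(add(Z, Z), add(Z, Z)))))
  step 7: S(S(add(S(add(Z, mul(add(SZ, SZ), SSSZ))), add(add(Z, Z), add(Z, Z)))))
  step 8: S(S(S(add(add(Z, mul(add(SZ, SZ), SSSZ)), add(add(Z, Z), add(Z, Z))))))
  step 9: S(S(S(add(mul(add(SZ, SZ), SSSZ), add(add(Z, Z), add(Z, Z))))))
  step 10: S(S(S(add(mul(S(add(Z, SZ)), SSSZ), add(add(Z, Z), add(Z, Z))))))
  step 11: S(S(S(add(add(SSSZ, mul(add(Z, SZ), SSSZ)), add(add(Z, Z), add(Z, Z))))))
  step 12: S(S(S(add(S(add(SSZ, mul(add(Z, SZ), SSSZ))), add(add(Z, Z), add(Z, Z))))))
  step 13: S(S(S(S(add(add(SSZ, mul(add(Z, SZ), SSSZ)), add(add(Z, Z), add(Z, Z)))))))
  step 14: S(S(S(S(add(S(add(SZ, mul(add(Z, SZ), SSSZ))), add(add(Z, Z), add(Z, Z)))))))
  step 15: S(S(S(S(S(add(add(SZ, mul(add(Z, SZ), SSSZ)), add(add(Z, Z), add(Z, Z))))))))
  step 16: S(S(S(S(S(add(S(add(Z, mul(add(Z, SZ), SSSZ))), add(add(Z, Z), add(Z, Z))))))))

Answer: NO — after 16 steps the term is S(S(S(S(S(add(S(add(Z, mul(add(Z, SZ), SSSZ))), add(add(Z, Z), add(Z, Z)))))))), not yet normal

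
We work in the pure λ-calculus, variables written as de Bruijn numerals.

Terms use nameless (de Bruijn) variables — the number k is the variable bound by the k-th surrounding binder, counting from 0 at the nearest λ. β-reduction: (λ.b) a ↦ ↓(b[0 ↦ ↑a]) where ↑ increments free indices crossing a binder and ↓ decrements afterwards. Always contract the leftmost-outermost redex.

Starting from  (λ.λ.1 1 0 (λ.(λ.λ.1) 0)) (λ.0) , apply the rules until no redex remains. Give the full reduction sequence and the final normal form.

  start: (λ.λ.1 1 0 (λ.(λ.λ.1) 0)) (λ.0)
  →1  λ.(λ.0) (λ.0) 0 (λ.(λ.λ.1) 0)
  →2  λ.(λ.0) 0 (λ.(λ.λ.1) 0)
  →3  λ.0 (λ.(λ.λ.1) 0)
  →4  λ.0 (λ.λ.1)

Answer: normal form = λ.0 (λ.λ.1)  (in 4 steps)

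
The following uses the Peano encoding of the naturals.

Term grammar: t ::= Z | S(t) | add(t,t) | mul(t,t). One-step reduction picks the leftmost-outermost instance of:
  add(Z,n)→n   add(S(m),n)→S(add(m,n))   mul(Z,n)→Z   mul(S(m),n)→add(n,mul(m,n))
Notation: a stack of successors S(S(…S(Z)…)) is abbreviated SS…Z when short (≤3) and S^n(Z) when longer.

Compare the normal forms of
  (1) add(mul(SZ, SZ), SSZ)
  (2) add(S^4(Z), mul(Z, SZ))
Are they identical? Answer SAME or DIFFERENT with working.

Term A:
  start: add(mul(SZ, SZ), SSZ)
  step 1: add(add(SZ, mul(Z, SZ)), SSZ)
  step 2: add(S(add(Z, mul(Z, SZ))), SSZ)
  step 3: S(add(add(Z, mul(Z, SZ)), SSZ))
  step 4: S(add(mul(Z, SZ), SSZ))
  step 5: S(add(Z, SSZ))
  step 6: SSSZ

Term B:
  start: add(S^4(Z), mul(Z, SZ))
  step 1: S(add(SSSZ, mul(Z, SZ)))
  step 2: S(S(add(SSZ, mul(Z, SZ))))
  step 3: S(S(S(add(SZ, mul(Z, SZ)))))
  step 4: S(S(S(S(add(Z, mul(Z, SZ))))))
  step 5: S(S(S(S(mul(Z, SZ)))))
  step 6: S^4(Z)

Answer: DIFFERENT — A ⇓ SSSZ, B ⇓ S^4(Z)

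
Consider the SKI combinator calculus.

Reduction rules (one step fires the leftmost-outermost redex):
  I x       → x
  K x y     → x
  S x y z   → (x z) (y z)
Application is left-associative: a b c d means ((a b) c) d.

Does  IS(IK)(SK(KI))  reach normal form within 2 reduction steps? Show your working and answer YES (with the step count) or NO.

  start: IS(IK)(SK(KI))
  step 1: S(IK)(SK(KI))
  step 2: SK(SK(KI))

Answer: YES — reaches normal form SK(SK(KI)) in 2 ≤ 2 steps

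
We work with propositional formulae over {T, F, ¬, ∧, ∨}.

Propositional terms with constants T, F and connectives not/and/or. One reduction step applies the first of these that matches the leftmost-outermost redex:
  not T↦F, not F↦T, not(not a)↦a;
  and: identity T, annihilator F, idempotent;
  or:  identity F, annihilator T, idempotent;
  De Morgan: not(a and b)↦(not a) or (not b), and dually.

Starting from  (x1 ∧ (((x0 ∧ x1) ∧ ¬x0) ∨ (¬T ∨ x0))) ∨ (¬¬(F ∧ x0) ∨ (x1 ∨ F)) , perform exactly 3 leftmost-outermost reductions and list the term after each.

  start: (x1 ∧ (((x0 ∧ x1) ∧ ¬x0) ∨ (¬T ∨ x0))) ∨ (¬¬(F ∧ x0) ∨ (x1 ∨ F))
  →1  (x1 ∧ (((x0 ∧ x1) ∧ ¬x0) ∨ (F ∨ x0))) ∨ (¬¬(F ∧ x0) ∨ (x1 ∨ F))
  →2  (x1 ∧ (((x0 ∧ x1) ∧ ¬x0) ∨ x0)) ∨ (¬¬(F ∧ x0) ∨ (x1 ∨ F))
  →3  (x1 ∧ (((x0 ∧ x1) ∧ ¬x0) ∨ x0)) ∨ ((F ∧ x0) ∨ (x1 ∨ F))

Answer: after 3 steps: (x1 ∧ (((x0 ∧ x1) ∧ ¬x0) ∨ x0)) ∨ ((F ∧ x0) ∨ (x1 ∨ F))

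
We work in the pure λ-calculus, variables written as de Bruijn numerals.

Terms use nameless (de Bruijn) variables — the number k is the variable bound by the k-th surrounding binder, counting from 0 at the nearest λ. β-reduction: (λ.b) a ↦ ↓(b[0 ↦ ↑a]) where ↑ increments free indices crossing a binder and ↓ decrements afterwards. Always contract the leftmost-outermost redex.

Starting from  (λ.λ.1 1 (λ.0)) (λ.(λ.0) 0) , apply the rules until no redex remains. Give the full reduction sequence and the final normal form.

Answer: normal form = λ.λ.0  (in 5 steps)

Working:
  start: (λ.λ.1 1 (λ.0)) (λ.(λ.0) 0)
  [1] λ.(λ.(λ.0) 0) (λ.(λ.0) 0) (λ.0)
  [2] λ.(λ.0) (λ.(λ.0) 0) (λ.0)
  [3] λ.(λ.(λ.0) 0) (λ.0)
  [4] λ.(λ.0) (λ.0)
  [5] λ.λ.0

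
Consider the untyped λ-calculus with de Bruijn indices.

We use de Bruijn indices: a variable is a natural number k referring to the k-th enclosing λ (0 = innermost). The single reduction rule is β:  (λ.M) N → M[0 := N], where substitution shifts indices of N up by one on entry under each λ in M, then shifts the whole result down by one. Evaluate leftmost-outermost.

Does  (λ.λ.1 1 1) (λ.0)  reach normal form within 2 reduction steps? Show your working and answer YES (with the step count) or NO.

Answer: NO — after 2 steps the term is λ.(λ.0) (λ.0), not yet normal

Reduction:
  start: (λ.λ.1 1 1) (λ.0)
  →1  λ.(λ.0) (λ.0) (λ.0)
  →2  λ.(λ.0) (λ.0)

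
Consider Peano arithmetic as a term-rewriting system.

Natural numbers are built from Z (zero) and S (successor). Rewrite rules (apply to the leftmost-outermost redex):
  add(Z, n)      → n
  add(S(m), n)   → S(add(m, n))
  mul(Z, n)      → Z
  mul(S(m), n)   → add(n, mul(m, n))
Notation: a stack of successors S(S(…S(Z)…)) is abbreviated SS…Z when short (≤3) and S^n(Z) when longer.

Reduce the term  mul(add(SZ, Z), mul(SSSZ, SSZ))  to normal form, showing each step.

  start: mul(add(SZ, Z), mul(SSSZ, SSZ))
  [1] mul(S(add(Z, Z)), mul(SSSZ, SSZ))
  [2] add(mul(SSSZ, SSZ), mul(add(Z, Z), mul(SSSZ, SSZ)))
  [3] add(add(SSZ, mul(SSZ, SSZ)), mul(add(Z, Z), mul(SSSZ, SSZ)))
  [4] add(S(add(SZ, mul(SSZ, SSZ))), mul(add(Z, Z), mul(SSSZ, SSZ)))
  [5] S(add(add(SZ, mul(SSZ, SSZ)), mul(add(Z, Z), mul(SSSZ, SSZ))))
  [6] S(add(S(add(Z, mul(SSZ, SSZ))), mul(add(Z, Z), mul(SSSZ, SSZ))))
  [7] S(S(add(add(Z, mul(SSZ, SSZ)), mul(add(Z, Z), mul(SSSZ, SSZ)))))
  [8] S(S(add(mul(SSZ, SSZ), mul(add(Z, Z), mul(SSSZ, SSZ)))))
  [9] S(S(add(add(SSZ, mul(SZ, SSZ)), mul(add(Z, Z), mul(SSSZ, SSZ)))))
  [10] S(S(add(S(add(SZ, mul(SZ, SSZ))), mul(add(Z, Z), mul(SSSZ, SSZ)))))
  [11] S(S(S(add(add(SZ, mul(SZ, SSZ)), mul(add(Z, Z), mul(SSSZ, SSZ))))))
  [12] S(S(S(add(S(add(Z, mul(SZ, SSZ))), mul(add(Z, Z), mul(SSSZ, SSZ))))))
  [13] S(S(S(S(add(add(Z, mul(SZ, SSZ)), mul(add(Z, Z), mul(SSSZ, SSZ)))))))
  [14] S(S(S(S(add(mul(SZ, SSZ), mul(add(Z, Z), mul(SSSZ, SSZ)))))))
  [15] S(S(S(S(add(add(SSZ, mul(Z, SSZ)), mul(add(Z, Z), mul(SSSZ, SSZ)))))))
  [16] S(S(S(S(add(S(add(SZ, mul(Z, SSZ))), mul(add(Z, Z), mul(SSSZ, SSZ)))))))
  [17] S(S(S(S(S(add(add(SZ, mul(Z, SSZ)), mul(add(Z, Z), mul(SSSZ, SSZ))))))))
  [18] S(S(S(S(S(add(S(add(Z, mul(Z, SSZ))), mul(add(Z, Z), mul(SSSZ, SSZ))))))))
  [19] S(S(S(S(S(S(add(add(Z, mul(Z, SSZ)), mul(add(Z, Z), mul(SSSZ, SSZ)))))))))
  [20] S(S(S(S(S(S(add(mul(Z, SSZ), mul(add(Z, Z), mul(SSSZ, SSZ)))))))))
  [21] S(S(S(S(S(S(add(Z, mul(add(Z, Z), mul(SSSZ, SSZ)))))))))
  [22] S(S(S(S(S(S(mul(add(Z, Z), mul(SSSZ, SSZ))))))))
  [23] S(S(S(S(S(S(mul(Z, mul(SSSZ, SSZ))))))))
  [24] S^6(Z)

Answer: normal form = S^6(Z)  (in 24 steps)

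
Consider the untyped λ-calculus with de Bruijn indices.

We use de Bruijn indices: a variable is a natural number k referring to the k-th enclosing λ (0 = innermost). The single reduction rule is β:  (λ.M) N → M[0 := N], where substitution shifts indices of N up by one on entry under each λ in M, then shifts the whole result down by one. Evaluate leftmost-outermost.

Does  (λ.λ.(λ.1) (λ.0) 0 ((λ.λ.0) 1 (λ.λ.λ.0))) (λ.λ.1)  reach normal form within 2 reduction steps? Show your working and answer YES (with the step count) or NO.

Answer: NO — after 2 steps the term is λ.0 0 ((λ.λ.0) (λ.λ.1) (λ.λ.λ.0)), not yet normal

Reduction:
  start: (λ.λ.(λ.1) (λ.0) 0 ((λ.λ.0) 1 (λ.λ.λ.0))) (λ.λ.1)
  step 1: λ.(λ.1) (λ.0) 0 ((λ.λ.0) (λ.λ.1) (λ.λ.λ.0))
  step 2: λ.0 0 ((λ.λ.0) (λ.λ.1) (λ.λ.λ.0))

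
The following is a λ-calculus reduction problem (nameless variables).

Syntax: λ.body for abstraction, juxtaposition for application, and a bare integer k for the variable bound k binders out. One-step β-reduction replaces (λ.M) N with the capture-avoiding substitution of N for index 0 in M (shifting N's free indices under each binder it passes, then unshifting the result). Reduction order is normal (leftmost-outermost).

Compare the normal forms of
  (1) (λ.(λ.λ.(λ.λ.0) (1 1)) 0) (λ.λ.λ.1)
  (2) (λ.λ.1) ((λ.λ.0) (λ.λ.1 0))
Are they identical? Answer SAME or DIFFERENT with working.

Term A:
  start: (λ.(λ.λ.(λ.λ.0) (1 1)) 0) (λ.λ.λ.1)
  [1] (λ.λ.(λ.λ.0) (1 1)) (λ.λ.λ.1)
  [2] λ.(λ.λ.0) ((λ.λ.λ.1) (λ.λ.λ.1))
  [3] λ.λ.0

Term B:
  start: (λ.λ.1) ((λ.λ.0) (λ.λ.1 0))
  [1] λ.(λ.λ.0) (λ.λ.1 0)
  [2] λ.λ.0

Answer: SAME — A ⇓ λ.λ.0, B ⇓ λ.λ.0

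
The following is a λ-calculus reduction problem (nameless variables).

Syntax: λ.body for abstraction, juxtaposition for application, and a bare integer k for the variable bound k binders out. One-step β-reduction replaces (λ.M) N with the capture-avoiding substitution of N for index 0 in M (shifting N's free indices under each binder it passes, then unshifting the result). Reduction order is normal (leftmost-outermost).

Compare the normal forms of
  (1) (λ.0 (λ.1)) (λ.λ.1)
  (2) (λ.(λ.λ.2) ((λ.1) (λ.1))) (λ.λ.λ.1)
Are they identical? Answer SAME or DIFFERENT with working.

Term A:
  start: (λ.0 (λ.1)) (λ.λ.1)
  →1  (λ.λ.1) (λ.λ.λ.1)
  →2  λ.λ.λ.λ.1

Term B:
  start: (λ.(λ.λ.2) ((λ.1) (λ.1))) (λ.λ.λ.1)
  →1  (λ.λ.λ.λ.λ.1) ((λ.λ.λ.λ.1) (λ.λ.λ.λ.1))
  →2  λ.λ.λ.λ.1

Answer: SAME — A ⇓ λ.λ.λ.λ.1, B ⇓ λ.λ.λ.λ.1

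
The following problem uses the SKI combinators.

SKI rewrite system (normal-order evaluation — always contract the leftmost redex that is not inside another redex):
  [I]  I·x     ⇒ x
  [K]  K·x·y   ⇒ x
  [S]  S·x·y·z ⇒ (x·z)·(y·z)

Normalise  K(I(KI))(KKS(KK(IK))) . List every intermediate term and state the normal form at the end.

  start: K(I(KI))(KKS(KK(IK)))
  →1  I(KI)
  →2  KI

Answer: normal form = KI  (in 2 steps)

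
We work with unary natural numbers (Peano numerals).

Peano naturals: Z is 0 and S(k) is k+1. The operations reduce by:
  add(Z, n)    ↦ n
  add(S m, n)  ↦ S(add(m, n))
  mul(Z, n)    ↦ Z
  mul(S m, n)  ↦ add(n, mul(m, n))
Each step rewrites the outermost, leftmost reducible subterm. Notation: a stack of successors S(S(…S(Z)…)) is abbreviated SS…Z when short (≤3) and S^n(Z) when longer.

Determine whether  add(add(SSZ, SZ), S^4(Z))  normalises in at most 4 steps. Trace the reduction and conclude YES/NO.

Answer: NO — after 4 steps the term is S(S(add(add(Z, SZ), S^4(Z)))), not yet normal

Reduction:
  start: add(add(SSZ, SZ), S^4(Z))
  step 1: add(S(add(SZ, SZ)), S^4(Z))
  step 2: S(add(add(SZ, SZ), S^4(Z)))
  step 3: S(add(S(add(Z, SZ)), S^4(Z)))
  step 4: S(S(add(add(Z, SZ), S^4(Z))))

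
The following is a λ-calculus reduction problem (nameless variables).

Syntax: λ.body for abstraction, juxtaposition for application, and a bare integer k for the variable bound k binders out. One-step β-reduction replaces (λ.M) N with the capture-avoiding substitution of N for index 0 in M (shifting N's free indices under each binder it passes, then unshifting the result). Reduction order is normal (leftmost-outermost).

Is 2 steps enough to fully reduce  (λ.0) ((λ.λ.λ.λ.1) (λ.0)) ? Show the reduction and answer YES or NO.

  start: (λ.0) ((λ.λ.λ.λ.1) (λ.0))
  [1] (λ.λ.λ.λ.1) (λ.0)
  [2] λ.λ.λ.1

Answer: YES — reaches normal form λ.λ.λ.1 in 2 ≤ 2 steps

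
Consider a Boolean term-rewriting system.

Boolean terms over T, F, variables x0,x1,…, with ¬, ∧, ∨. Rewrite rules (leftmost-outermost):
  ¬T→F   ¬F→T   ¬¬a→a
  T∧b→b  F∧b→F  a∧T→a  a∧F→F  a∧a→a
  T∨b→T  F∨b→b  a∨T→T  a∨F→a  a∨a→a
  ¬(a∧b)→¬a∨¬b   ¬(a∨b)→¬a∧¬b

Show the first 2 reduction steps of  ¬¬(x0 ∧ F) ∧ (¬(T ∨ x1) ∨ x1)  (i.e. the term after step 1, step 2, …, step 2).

  start: ¬¬(x0 ∧ F) ∧ (¬(T ∨ x1) ∨ x1)
  [1] (x0 ∧ F) ∧ (¬(T ∨ x1) ∨ x1)
  [2] F ∧ (¬(T ∨ x1) ∨ x1)

Answer: after 2 steps: F ∧ (¬(T ∨ x1) ∨ x1)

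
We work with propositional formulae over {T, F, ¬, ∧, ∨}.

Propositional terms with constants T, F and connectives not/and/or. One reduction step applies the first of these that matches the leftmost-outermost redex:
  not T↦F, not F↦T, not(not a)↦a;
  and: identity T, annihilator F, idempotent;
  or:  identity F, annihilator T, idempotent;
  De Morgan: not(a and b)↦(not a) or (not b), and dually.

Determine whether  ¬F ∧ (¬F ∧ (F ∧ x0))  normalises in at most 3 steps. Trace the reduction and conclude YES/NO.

  start: ¬F ∧ (¬F ∧ (F ∧ x0))
  →1  T ∧ (¬F ∧ (F ∧ x0))
  →2  ¬F ∧ (F ∧ x0)
  →3  T ∧ (F ∧ x0)

Answer: NO — after 3 steps the term is T ∧ (F ∧ x0), not yet normal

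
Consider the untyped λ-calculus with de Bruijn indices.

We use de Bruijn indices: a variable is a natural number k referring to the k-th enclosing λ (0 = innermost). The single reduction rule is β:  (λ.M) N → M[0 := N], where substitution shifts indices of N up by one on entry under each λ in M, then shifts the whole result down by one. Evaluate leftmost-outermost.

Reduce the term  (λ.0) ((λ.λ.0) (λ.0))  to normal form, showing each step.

  start: (λ.0) ((λ.λ.0) (λ.0))
  →1  (λ.λ.0) (λ.0)
  →2  λ.0

Answer: normal form = λ.0  (in 2 steps)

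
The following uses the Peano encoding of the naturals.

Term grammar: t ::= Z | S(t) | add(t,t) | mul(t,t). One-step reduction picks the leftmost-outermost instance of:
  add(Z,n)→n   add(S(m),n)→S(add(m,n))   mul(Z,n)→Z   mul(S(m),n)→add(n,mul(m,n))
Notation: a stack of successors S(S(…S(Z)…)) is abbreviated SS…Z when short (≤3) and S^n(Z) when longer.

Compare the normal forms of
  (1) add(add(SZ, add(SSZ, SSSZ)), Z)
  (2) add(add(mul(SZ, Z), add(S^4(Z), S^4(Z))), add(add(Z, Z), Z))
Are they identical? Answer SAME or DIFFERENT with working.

Term A:
  start: add(add(SZ, add(SSZ, SSSZ)), Z)
  [1] add(S(add(Z, add(SSZ, SSSZ))), Z)
  [2] S(add(add(Z, add(SSZ, SSSZ)), Z))
  [3] S(add(add(SSZ, SSSZ), Z))
  [4] S(add(S(add(SZ, SSSZ)), Z))
  [5] S(S(add(add(SZ, SSSZ), Z)))
  [6] S(S(add(S(add(Z, SSSZ)), Z)))
  [7] S(S(S(add(add(Z, SSSZ), Z))))
  [8] S(S(S(add(SSSZ, Z))))
  [9] S(S(S(S(add(SSZ, Z)))))
  [10] S(S(S(S(S(add(SZ, Z))))))
  [11] S(S(S(S(S(S(add(Z, Z)))))))
  [12] S^6(Z)

Term B:
  start: add(add(mul(SZ, Z), add(S^4(Z), S^4(Z))), add(add(Z, Z), Z))
  [1] add(add(add(Z, mul(Z, Z)), add(S^4(Z), S^4(Z))), add(add(Z, Z), Z))
  [2] add(add(mul(Z, Z), add(S^4(Z), S^4(Z))), add(add(Z, Z), Z))
  [3] add(add(Z, add(S^4(Z), S^4(Z))), add(add(Z, Z), Z))
  [4] add(add(S^4(Z), S^4(Z)), add(add(Z, Z), Z))
  [5] add(S(add(SSSZ, S^4(Z))), add(add(Z, Z), Z))
  [6] S(add(add(SSSZ, S^4(Z)), add(add(Z, Z), Z)))
  [7] S(add(S(add(SSZ, S^4(Z))), add(add(Z, Z), Z)))
  [8] S(S(add(add(SSZ, S^4(Z)), add(add(Z, Z), Z))))
  [9] S(S(add(S(add(SZ, S^4(Z))), add(add(Z, Z), Z))))
  [10] S(S(S(add(add(SZ, S^4(Z)), add(add(Z, Z), Z)))))
  [11] S(S(S(add(S(add(Z, S^4(Z))), add(add(Z, Z), Z)))))
  [12] S(S(S(S(add(add(Z, S^4(Z)), add(add(Z, Z), Z))))))
  [13] S(S(S(S(add(S^4(Z), add(add(Z, Z), Z))))))
  [14] S(S(S(S(S(add(SSSZ, add(add(Z, Z), Z)))))))
  [15] S(S(S(S(S(S(add(SSZ, add(add(Z, Z), Z))))))))
  [16] S(S(S(S(S(S(S(add(SZ, add(add(Z, Z), Z)))))))))
  [17] S(S(S(S(S(S(S(S(add(Z, add(add(Z, Z), Z))))))))))
  [18] S(S(S(S(S(S(S(S(add(add(Z, Z), Z)))))))))
  [19] S(S(S(S(S(S(S(S(add(Z, Z)))))))))
  [20] S^8(Z)

Answer: DIFFERENT — A ⇓ S^6(Z), B ⇓ S^8(Z)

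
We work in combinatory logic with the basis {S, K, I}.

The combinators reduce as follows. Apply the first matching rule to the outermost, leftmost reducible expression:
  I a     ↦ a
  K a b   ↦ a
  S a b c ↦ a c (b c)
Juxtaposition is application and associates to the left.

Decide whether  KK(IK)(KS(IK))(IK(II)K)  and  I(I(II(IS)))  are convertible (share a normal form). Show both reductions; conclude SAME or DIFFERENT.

Answer: SAME — A ⇓ S, B ⇓ S

Working:
Term A:
  start: KK(IK)(KS(IK))(IK(II)K)
  [1] K(KS(IK))(IK(II)K)
  [2] KS(IK)
  [3] S

Term B:
  start: I(I(II(IS)))
  [1] I(II(IS))
  [2] II(IS)
  [3] I(IS)
  [4] IS
  [5] S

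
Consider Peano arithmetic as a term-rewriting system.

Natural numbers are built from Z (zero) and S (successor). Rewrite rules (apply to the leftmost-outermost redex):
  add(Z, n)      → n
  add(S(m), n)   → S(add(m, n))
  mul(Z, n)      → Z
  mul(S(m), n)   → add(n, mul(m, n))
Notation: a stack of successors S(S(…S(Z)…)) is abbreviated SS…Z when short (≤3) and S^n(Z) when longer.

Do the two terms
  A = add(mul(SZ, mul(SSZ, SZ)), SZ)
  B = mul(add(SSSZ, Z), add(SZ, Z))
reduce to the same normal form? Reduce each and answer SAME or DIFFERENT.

Answer: SAME — A ⇓ SSSZ, B ⇓ SSSZ

Working:
Term A:
  start: add(mul(SZ, mul(SSZ, SZ)), SZ)
  step 1: add(add(mul(SSZ, SZ), mul(Z, mul(SSZ, SZ))), SZ)
  step 2: add(add(add(SZ, mul(SZ, SZ)), mul(Z, mul(SSZ, SZ))), SZ)
  step 3: add(add(S(add(Z, mul(SZ, SZ))), mul(Z, mul(SSZ, SZ))), SZ)
  step 4: add(S(add(add(Z, mul(SZ, SZ)), mul(Z, mul(SSZ, SZ)))), SZ)
  step 5: S(add(add(add(Z, mul(SZ, SZ)), mul(Z, mul(SSZ, SZ))), SZ))
  step 6: S(add(add(mul(SZ, SZ), mul(Z, mul(SSZ, SZ))), SZ))
  step 7: S(add(add(add(SZ, mul(Z, SZ)), mul(Z, mul(SSZ, SZ))), SZ))
  step 8: S(add(add(S(add(Z, mul(Z, SZ))), mul(Z, mul(SSZ, SZ))), SZ))
  step 9: S(add(S(add(add(Z, mul(Z, SZ)), mul(Z, mul(SSZ, SZ)))), SZ))
  step 10: S(S(add(add(add(Z, mul(Z, SZ)), mul(Z, mul(SSZ, SZ))), SZ)))
  step 11: S(S(add(add(mul(Z, SZ), mul(Z, mul(SSZ, SZ))), SZ)))
  step 12: S(S(add(add(Z, mul(Z, mul(SSZ, SZ))), SZ)))
  step 13: S(S(add(mul(Z, mul(SSZ, SZ)), SZ)))
  step 14: S(S(add(Z, SZ)))
  step 15: SSSZ

Term B:
  start: mul(add(SSSZ, Z), add(SZ, Z))
  step 1: mul(S(add(SSZ, Z)), add(SZ, Z))
  step 2: add(add(SZ, Z), mul(add(SSZ, Z), add(SZ, Z)))
  step 3: add(S(add(Z, Z)), mul(add(SSZ, Z), add(SZ, Z)))
  step 4: S(add(add(Z, Z), mul(add(SSZ, Z), add(SZ, Z))))
  step 5: S(add(Z, mul(add(SSZ, Z), add(SZ, Z))))
  step 6: S(mul(add(SSZ, Z), add(SZ, Z)))
  step 7: S(mul(S(add(SZ, Z)), add(SZ, Z)))
  step 8: S(add(add(SZ, Z), mul(add(SZ, Z), add(SZ, Z))))
  step 9: S(add(S(add(Z, Z)), mul(add(SZ, Z), add(SZ, Z))))
  step 10: S(S(add(add(Z, Z), mul(add(SZ, Z), add(SZ, Z)))))
  step 11: S(S(add(Z, mul(add(SZ, Z), add(SZ, Z)))))
  step 12: S(S(mul(add(SZ, Z), add(SZ, Z))))
  step 13: S(S(mul(S(add(Z, Z)), add(SZ, Z))))
  step 14: S(S(add(add(SZ, Z), mul(add(Z, Z), add(SZ, Z)))))
  step 15: S(S(add(S(add(Z, Z)), mul(add(Z, Z), add(SZ, Z)))))
  step 16: S(S(S(add(add(Z, Z), mul(add(Z, Z), add(SZ, Z))))))
  step 17: S(S(S(add(Z, mul(add(Z, Z), add(SZ, Z))))))
  step 18: S(S(S(mul(add(Z, Z), add(SZ, Z)))))
  step 19: S(S(S(mul(Z, add(SZ, Z)))))
  step 20: SSSZ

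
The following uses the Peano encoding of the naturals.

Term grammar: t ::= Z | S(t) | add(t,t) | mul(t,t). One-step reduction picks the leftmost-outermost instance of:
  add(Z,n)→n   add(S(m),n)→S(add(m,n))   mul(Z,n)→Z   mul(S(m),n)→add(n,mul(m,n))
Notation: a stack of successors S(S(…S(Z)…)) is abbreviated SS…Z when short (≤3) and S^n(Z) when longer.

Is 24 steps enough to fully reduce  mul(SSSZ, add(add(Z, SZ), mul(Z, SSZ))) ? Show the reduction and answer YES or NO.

  start: mul(SSSZ, add(add(Z, SZ), mul(Z, SSZ)))
  step 1: add(add(add(Z, SZ), mul(Z, SSZ)), mul(SSZ, add(add(Z, SZ), mul(Z, SSZ))))
  step 2: add(add(SZ, mul(Z, SSZ)), mul(SSZ, add(add(Z, SZ), mul(Z, SSZ))))
  step 3: add(S(add(Z, mul(Z, SSZ))), mul(SSZ, add(add(Z, SZ), mul(Z, SSZ))))
  step 4: S(add(add(Z, mul(Z, SSZ)), mul(SSZ, add(add(Z, SZ), mul(Z, SSZ)))))
  step 5: S(add(mul(Z, SSZ), mul(SSZ, add(add(Z, SZ), mul(Z, SSZ)))))
  step 6: S(add(Z, mul(SSZ, add(add(Z, SZ), mul(Z, SSZ)))))
  step 7: S(mul(SSZ, add(add(Z, SZ), mul(Z, SSZ))))
  step 8: S(add(add(add(Z, SZ), mul(Z, SSZ)), mul(SZ, add(add(Z, SZ), mul(Z, SSZ)))))
  step 9: S(add(add(SZ, mul(Z, SSZ)), mul(SZ, add(add(Z, SZ), mul(Z, SSZ)))))
  step 10: S(add(S(add(Z, mul(Z, SSZ))), mul(SZ, add(add(Z, SZ), mul(Z, SSZ)))))
  step 11: S(S(add(add(Z, mul(Z, SSZ)), mul(SZ, add(add(Z, SZ), mul(Z, SSZ))))))
  step 12: S(S(add(mul(Z, SSZ), mul(SZ, add(add(Z, SZ), mul(Z, SSZ))))))
  step 13: S(S(add(Z, mul(SZ, add(add(Z, SZ), mul(Z, SSZ))))))
  step 14: S(S(mul(SZ, add(add(Z, SZ), mul(Z, SSZ)))))
  step 15: S(S(add(add(add(Z, SZ), mul(Z, SSZ)), mul(Z, add(add(Z, SZ), mul(Z, SSZ))))))
  step 16: S(S(add(add(SZ, mul(Z, SSZ)), mul(Z, add(add(Z, SZ), mul(Z, SSZ))))))
  step 17: S(S(add(S(add(Z, mul(Z, SSZ))), mul(Z, add(add(Z, SZ), mul(Z, SSZ))))))
  step 18: S(S(S(add(add(Z, mul(Z, SSZ)), mul(Z, add(add(Z, SZ), mul(Z, SSZ)))))))
  step 19: S(S(S(add(mul(Z, SSZ), mul(Z, add(add(Z, SZ), mul(Z, SSZ)))))))
  step 20: S(S(S(add(Z, mul(Z, add(add(Z, SZ), mul(Z, SSZ)))))))
  step 21: S(S(S(mul(Z, add(add(Z, SZ), mul(Z, SSZ))))))
  step 22: SSSZ

Answer: YES — reaches normal form SSSZ in 22 ≤ 24 steps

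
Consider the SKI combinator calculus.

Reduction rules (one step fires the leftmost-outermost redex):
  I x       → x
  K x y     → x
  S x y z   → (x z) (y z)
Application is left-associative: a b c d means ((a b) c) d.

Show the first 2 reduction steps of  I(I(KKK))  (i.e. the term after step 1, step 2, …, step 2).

Answer: after 2 steps: KKK

Derivation:
  start: I(I(KKK))
  →1  I(KKK)
  →2  KKK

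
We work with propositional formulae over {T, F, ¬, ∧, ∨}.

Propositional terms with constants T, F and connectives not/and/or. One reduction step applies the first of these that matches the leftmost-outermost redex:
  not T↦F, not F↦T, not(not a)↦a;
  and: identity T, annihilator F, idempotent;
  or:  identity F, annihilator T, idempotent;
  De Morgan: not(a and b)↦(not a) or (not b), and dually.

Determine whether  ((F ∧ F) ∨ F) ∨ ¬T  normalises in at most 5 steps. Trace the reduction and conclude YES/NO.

Answer: YES — reaches normal form F in 4 ≤ 5 steps

Reduction:
  start: ((F ∧ F) ∨ F) ∨ ¬T
  →1  (F ∧ F) ∨ ¬T
  →2  F ∨ ¬T
  →3  ¬T
  →4  F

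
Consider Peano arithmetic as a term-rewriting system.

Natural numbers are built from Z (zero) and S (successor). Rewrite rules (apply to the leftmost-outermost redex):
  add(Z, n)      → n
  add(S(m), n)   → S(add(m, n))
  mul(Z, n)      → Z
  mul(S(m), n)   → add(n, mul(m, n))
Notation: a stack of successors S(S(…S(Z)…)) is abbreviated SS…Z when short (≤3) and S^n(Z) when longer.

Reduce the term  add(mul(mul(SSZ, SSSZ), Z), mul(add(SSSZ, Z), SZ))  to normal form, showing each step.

  start: add(mul(mul(SSZ, SSSZ), Z), mul(add(SSSZ, Z), SZ))
  [1] add(mul(add(SSSZ, mul(SZ, SSSZ)), Z), mul(add(SSSZ, Z), SZ))
  [2] add(mul(S(add(SSZ, mul(SZ, SSSZ))), Z), mul(add(SSSZ, Z), SZ))
  [3] add(add(Z, mul(add(SSZ, mul(SZ, SSSZ)), Z)), mul(add(SSSZ, Z), SZ))
  [4] add(mul(add(SSZ, mul(SZ, SSSZ)), Z), mul(add(SSSZ, Z), SZ))
  [5] add(mul(S(add(SZ, mul(SZ, SSSZ))), Z), mul(add(SSSZ, Z), SZ))
  [6] add(add(Z, mul(add(SZ, mul(SZ, SSSZ)), Z)), mul(add(SSSZ, Z), SZ))
  [7] add(mul(add(SZ, mul(SZ, SSSZ)), Z), mul(add(SSSZ, Z), SZ))
  [8] add(mul(S(add(Z, mul(SZ, SSSZ))), Z), mul(add(SSSZ, Z), SZ))
  [9] add(add(Z, mul(add(Z, mul(SZ, SSSZ)), Z)), mul(add(SSSZ, Z), SZ))
  [10] add(mul(add(Z, mul(SZ, SSSZ)), Z), mul(add(SSSZ, Z), SZ))
  [11] add(mul(mul(SZ, SSSZ), Z), mul(add(SSSZ, Z), SZ))
  [12] add(mul(add(SSSZ, mul(Z, SSSZ)), Z), mul(add(SSSZ, Z), SZ))
  [13] add(mul(S(add(SSZ, mul(Z, SSSZ))), Z), mul(add(SSSZ, Z), SZ))
  [14] add(add(Z, mul(add(SSZ, mul(Z, SSSZ)), Z)), mul(add(SSSZ, Z), SZ))
  [15] add(mul(add(SSZ, mul(Z, SSSZ)), Z), mul(add(SSSZ, Z), SZ))
  [16] add(mul(S(add(SZ, mul(Z, SSSZ))), Z), mul(add(SSSZ, Z), SZ))
  [17] add(add(Z, mul(add(SZ, mul(Z, SSSZ)), Z)), mul(add(SSSZ, Z), SZ))
  [18] add(mul(add(SZ, mul(Z, SSSZ)), Z), mul(add(SSSZ, Z), SZ))
  [19] add(mul(S(add(Z, mul(Z, SSSZ))), Z), mul(add(SSSZ, Z), SZ))
  [20] add(add(Z, mul(add(Z, mul(Z, SSSZ)), Z)), mul(add(SSSZ, Z), SZ))
  [21] add(mul(add(Z, mul(Z, SSSZ)), Z), mul(add(SSSZ, Z), SZ))
  [22] add(mul(mul(Z, SSSZ), Z), mul(add(SSSZ, Z), SZ))
  [23] add(mul(Z, Z), mul(add(SSSZ, Z), SZ))
  [24] add(Z, mul(add(SSSZ, Z), SZ))
  [25] mul(add(SSSZ, Z), SZ)
  [26] mul(S(add(SSZ, Z)), SZ)
  [27] add(SZ, mul(add(SSZ, Z), SZ))
  [28] S(add(Z, mul(add(SSZ, Z), SZ)))
  [29] S(mul(add(SSZ, Z), SZ))
  [30] S(mul(S(add(SZ, Z)), SZ))
  [31] S(add(SZ, mul(add(SZ, Z), SZ)))
  [32] S(S(add(Z, mul(add(SZ, Z), SZ))))
  [33] S(S(mul(add(SZ, Z), SZ)))
  [34] S(S(mul(S(add(Z, Z)), SZ)))
  [35] S(S(add(SZ, mul(add(Z, Z), SZ))))
  [36] S(S(S(add(Z, mul(add(Z, Z), SZ)))))
  [37] S(S(S(mul(add(Z, Z), SZ))))
  [38] S(S(S(mul(Z, SZ))))
  [39] SSSZ

Answer: normal form = SSSZ  (in 39 steps)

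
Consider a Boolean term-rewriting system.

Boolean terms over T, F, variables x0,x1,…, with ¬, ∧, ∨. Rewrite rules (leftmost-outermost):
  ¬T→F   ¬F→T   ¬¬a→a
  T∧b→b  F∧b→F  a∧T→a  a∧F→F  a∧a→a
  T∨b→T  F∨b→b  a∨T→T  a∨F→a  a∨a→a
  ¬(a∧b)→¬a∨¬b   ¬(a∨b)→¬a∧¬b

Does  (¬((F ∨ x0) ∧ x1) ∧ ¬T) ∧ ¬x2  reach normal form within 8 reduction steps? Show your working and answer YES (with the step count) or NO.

  start: (¬((F ∨ x0) ∧ x1) ∧ ¬T) ∧ ¬x2
  →1  ((¬(F ∨ x0) ∨ ¬x1) ∧ ¬T) ∧ ¬x2
  →2  (((¬F ∧ ¬x0) ∨ ¬x1) ∧ ¬T) ∧ ¬x2
  →3  (((T ∧ ¬x0) ∨ ¬x1) ∧ ¬T) ∧ ¬x2
  →4  ((¬x0 ∨ ¬x1) ∧ ¬T) ∧ ¬x2
  →5  ((¬x0 ∨ ¬x1) ∧ F) ∧ ¬x2
  →6  F ∧ ¬x2
  →7  F

Answer: YES — reaches normal form F in 7 ≤ 8 steps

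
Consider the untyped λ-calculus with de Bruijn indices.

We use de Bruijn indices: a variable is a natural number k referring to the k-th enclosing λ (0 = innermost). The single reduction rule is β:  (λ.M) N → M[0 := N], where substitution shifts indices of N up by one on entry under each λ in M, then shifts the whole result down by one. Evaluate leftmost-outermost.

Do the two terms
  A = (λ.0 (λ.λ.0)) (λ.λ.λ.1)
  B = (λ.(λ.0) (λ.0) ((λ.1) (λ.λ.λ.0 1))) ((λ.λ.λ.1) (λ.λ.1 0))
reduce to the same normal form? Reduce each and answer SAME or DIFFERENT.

Answer: SAME — A ⇓ λ.λ.1, B ⇓ λ.λ.1

Working:
Term A:
  start: (λ.0 (λ.λ.0)) (λ.λ.λ.1)
  step 1: (λ.λ.λ.1) (λ.λ.0)
  step 2: λ.λ.1

Term B:
  start: (λ.(λ.0) (λ.0) ((λ.1) (λ.λ.λ.0 1))) ((λ.λ.λ.1) (λ.λ.1 0))
  step 1: (λ.0) (λ.0) ((λ.(λ.λ.λ.1) (λ.λ.1 0)) (λ.λ.λ.0 1))
  step 2: (λ.0) ((λ.(λ.λ.λ.1) (λ.λ.1 0)) (λ.λ.λ.0 1))
  step 3: (λ.(λ.λ.λ.1) (λ.λ.1 0)) (λ.λ.λ.0 1)
  step 4: (λ.λ.λ.1) (λ.λ.1 0)
  step 5: λ.λ.1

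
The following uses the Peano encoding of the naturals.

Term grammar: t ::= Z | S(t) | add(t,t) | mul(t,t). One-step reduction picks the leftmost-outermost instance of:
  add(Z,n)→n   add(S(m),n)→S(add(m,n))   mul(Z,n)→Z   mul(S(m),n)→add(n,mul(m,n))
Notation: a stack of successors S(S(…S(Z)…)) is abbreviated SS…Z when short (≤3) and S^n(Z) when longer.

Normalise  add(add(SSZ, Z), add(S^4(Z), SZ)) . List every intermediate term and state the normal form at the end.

  start: add(add(SSZ, Z), add(S^4(Z), SZ))
  →1  add(S(add(SZ, Z)), add(S^4(Z), SZ))
  →2  S(add(add(SZ, Z), add(S^4(Z), SZ)))
  →3  S(add(S(add(Z, Z)), add(S^4(Z), SZ)))
  →4  S(S(add(add(Z, Z), add(S^4(Z), SZ))))
  →5  S(S(add(Z, add(S^4(Z), SZ))))
  →6  S(S(add(S^4(Z), SZ)))
  →7  S(S(S(add(SSSZ, SZ))))
  →8  S(S(S(S(add(SSZ, SZ)))))
  →9  S(S(S(S(S(add(SZ, SZ))))))
  →10  S(S(S(S(S(S(add(Z, SZ)))))))
  →11  S^7(Z)

Answer: normal form = S^7(Z)  (in 11 steps)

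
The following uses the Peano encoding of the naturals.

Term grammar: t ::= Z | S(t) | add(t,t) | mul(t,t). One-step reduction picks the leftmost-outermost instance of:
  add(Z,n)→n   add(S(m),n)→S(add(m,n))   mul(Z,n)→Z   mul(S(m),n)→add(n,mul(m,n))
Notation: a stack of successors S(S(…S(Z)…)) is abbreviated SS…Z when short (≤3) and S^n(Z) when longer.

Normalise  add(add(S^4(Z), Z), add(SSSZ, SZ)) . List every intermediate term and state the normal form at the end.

Answer: normal form = S^8(Z)  (in 14 steps)

Working:
  start: add(add(S^4(Z), Z), add(SSSZ, SZ))
  step 1: add(S(add(SSSZ, Z)), add(SSSZ, SZ))
  step 2: S(add(add(SSSZ, Z), add(SSSZ, SZ)))
  step 3: S(add(S(add(SSZ, Z)), add(SSSZ, SZ)))
  step 4: S(S(add(add(SSZ, Z), add(SSSZ, SZ))))
  step 5: S(S(add(S(add(SZ, Z)), add(SSSZ, SZ))))
  step 6: S(S(S(add(add(SZ, Z), add(SSSZ, SZ)))))
  step 7: S(S(S(add(S(add(Z, Z)), add(SSSZ, SZ)))))
  step 8: S(S(S(S(add(add(Z, Z), add(SSSZ, SZ))))))
  step 9: S(S(S(S(add(Z, add(SSSZ, SZ))))))
  step 10: S(S(S(S(add(SSSZ, SZ)))))
  step 11: S(S(S(S(S(add(SSZ, SZ))))))
  step 12: S(S(S(S(S(S(add(SZ, SZ)))))))
  step 13: S(S(S(S(S(S(S(add(Z, SZ))))))))
  step 14: S^8(Z)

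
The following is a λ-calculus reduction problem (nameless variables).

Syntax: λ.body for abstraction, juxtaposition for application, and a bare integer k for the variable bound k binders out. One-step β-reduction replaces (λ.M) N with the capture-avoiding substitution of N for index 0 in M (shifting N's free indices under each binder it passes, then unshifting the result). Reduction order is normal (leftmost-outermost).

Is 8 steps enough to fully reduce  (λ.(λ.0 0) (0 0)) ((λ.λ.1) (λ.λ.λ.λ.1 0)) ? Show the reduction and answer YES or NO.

  start: (λ.(λ.0 0) (0 0)) ((λ.λ.1) (λ.λ.λ.λ.1 0))
  [1] (λ.0 0) ((λ.λ.1) (λ.λ.λ.λ.1 0) ((λ.λ.1) (λ.λ.λ.λ.1 0)))
  [2] (λ.λ.1) (λ.λ.λ.λ.1 0) ((λ.λ.1) (λ.λ.λ.λ.1 0)) ((λ.λ.1) (λ.λ.λ.λ.1 0) ((λ.λ.1) (λ.λ.λ.λ.1 0)))
  [3] (λ.λ.λ.λ.λ.1 0) ((λ.λ.1) (λ.λ.λ.λ.1 0)) ((λ.λ.1) (λ.λ.λ.λ.1 0) ((λ.λ.1) (λ.λ.λ.λ.1 0)))
  [4] (λ.λ.λ.λ.1 0) ((λ.λ.1) (λ.λ.λ.λ.1 0) ((λ.λ.1) (λ.λ.λ.λ.1 0)))
  [5] λ.λ.λ.1 0

Answer: YES — reaches normal form λ.λ.λ.1 0 in 5 ≤ 8 steps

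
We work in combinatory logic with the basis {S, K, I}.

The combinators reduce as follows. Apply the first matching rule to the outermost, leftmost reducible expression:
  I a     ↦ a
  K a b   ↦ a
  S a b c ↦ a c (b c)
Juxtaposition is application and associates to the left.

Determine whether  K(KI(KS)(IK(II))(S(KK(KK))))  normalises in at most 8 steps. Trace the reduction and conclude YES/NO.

  start: K(KI(KS)(IK(II))(S(KK(KK))))
  →1  K(I(IK(II))(S(KK(KK))))
  →2  K(IK(II)(S(KK(KK))))
  →3  K(K(II)(S(KK(KK))))
  →4  K(II)
  →5  KI

Answer: YES — reaches normal form KI in 5 ≤ 8 steps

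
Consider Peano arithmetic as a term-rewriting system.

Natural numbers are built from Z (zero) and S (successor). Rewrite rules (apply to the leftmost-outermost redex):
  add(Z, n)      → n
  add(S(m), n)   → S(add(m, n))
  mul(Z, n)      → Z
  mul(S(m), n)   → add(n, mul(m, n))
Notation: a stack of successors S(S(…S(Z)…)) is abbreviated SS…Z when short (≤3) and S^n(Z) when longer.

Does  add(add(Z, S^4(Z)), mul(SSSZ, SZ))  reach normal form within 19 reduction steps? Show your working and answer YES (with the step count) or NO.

  start: add(add(Z, S^4(Z)), mul(SSSZ, SZ))
  →1  add(S^4(Z), mul(SSSZ, SZ))
  →2  S(add(SSSZ, mul(SSSZ, SZ)))
  →3  S(S(add(SSZ, mul(SSSZ, SZ))))
  →4  S(S(S(add(SZ, mul(SSSZ, SZ)))))
  →5  S(S(S(S(add(Z, mul(SSSZ, SZ))))))
  →6  S(S(S(S(mul(SSSZ, SZ)))))
  →7  S(S(S(S(add(SZ, mul(SSZ, SZ))))))
  →8  S(S(S(S(S(add(Z, mul(SSZ, SZ)))))))
  →9  S(S(S(S(S(mul(SSZ, SZ))))))
  →10  S(S(S(S(S(add(SZ, mul(SZ, SZ)))))))
  →11  S(S(S(S(S(S(add(Z, mul(SZ, SZ))))))))
  →12  S(S(S(S(S(S(mul(SZ, SZ)))))))
  →13  S(S(S(S(S(S(add(SZ, mul(Z, SZ))))))))
  →14  S(S(S(S(S(S(S(add(Z, mul(Z, SZ)))))))))
  →15  S(S(S(S(S(S(S(mul(Z, SZ))))))))
  →16  S^7(Z)

Answer: YES — reaches normal form S^7(Z) in 16 ≤ 19 steps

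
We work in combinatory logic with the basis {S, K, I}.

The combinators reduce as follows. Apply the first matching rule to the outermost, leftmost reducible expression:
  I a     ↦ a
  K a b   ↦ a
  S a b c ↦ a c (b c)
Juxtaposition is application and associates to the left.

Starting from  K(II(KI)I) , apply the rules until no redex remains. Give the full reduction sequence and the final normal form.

Answer: normal form = KI  (in 3 steps)

Working:
  start: K(II(KI)I)
  →1  K(I(KI)I)
  →2  K(KII)
  →3  KI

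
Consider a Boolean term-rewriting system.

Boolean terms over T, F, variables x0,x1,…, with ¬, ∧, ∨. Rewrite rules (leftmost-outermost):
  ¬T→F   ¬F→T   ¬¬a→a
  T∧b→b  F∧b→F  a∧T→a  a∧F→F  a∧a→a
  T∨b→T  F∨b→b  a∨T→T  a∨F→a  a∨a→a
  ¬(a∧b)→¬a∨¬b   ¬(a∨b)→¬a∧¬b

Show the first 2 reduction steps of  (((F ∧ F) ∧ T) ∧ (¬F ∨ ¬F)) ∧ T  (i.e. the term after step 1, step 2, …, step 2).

  start: (((F ∧ F) ∧ T) ∧ (¬F ∨ ¬F)) ∧ T
  →1  ((F ∧ F) ∧ T) ∧ (¬F ∨ ¬F)
  →2  (F ∧ F) ∧ (¬F ∨ ¬F)

Answer: after 2 steps: (F ∧ F) ∧ (¬F ∨ ¬F)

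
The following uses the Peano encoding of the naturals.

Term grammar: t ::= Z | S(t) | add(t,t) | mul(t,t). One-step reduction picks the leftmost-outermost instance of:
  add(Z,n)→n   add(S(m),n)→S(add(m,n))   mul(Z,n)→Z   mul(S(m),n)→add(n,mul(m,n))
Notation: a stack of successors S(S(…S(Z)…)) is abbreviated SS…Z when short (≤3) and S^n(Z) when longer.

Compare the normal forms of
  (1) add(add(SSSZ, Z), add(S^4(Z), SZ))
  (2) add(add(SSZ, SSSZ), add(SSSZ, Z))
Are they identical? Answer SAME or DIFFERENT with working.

Term A:
  start: add(add(SSSZ, Z), add(S^4(Z), SZ))
  →1  add(S(add(SSZ, Z)), add(S^4(Z), SZ))
  →2  S(add(add(SSZ, Z), add(S^4(Z), SZ)))
  →3  S(add(S(add(SZ, Z)), add(S^4(Z), SZ)))
  →4  S(S(add(add(SZ, Z), add(S^4(Z), SZ))))
  →5  S(S(add(S(add(Z, Z)), add(S^4(Z), SZ))))
  →6  S(S(S(add(add(Z, Z), add(S^4(Z), SZ)))))
  →7  S(S(S(add(Z, add(S^4(Z), SZ)))))
  →8  S(S(S(add(S^4(Z), SZ))))
  →9  S(S(S(S(add(SSSZ, SZ)))))
  →10  S(S(S(S(S(add(SSZ, SZ))))))
  →11  S(S(S(S(S(S(add(SZ, SZ)))))))
  →12  S(S(S(S(S(S(S(add(Z, SZ))))))))
  →13  S^8(Z)

Term B:
  start: add(add(SSZ, SSSZ), add(SSSZ, Z))
  →1  add(S(add(SZ, SSSZ)), add(SSSZ, Z))
  →2  S(add(add(SZ, SSSZ), add(SSSZ, Z)))
  →3  S(add(S(add(Z, SSSZ)), add(SSSZ, Z)))
  →4  S(S(add(add(Z, SSSZ), add(SSSZ, Z))))
  →5  S(S(add(SSSZ, add(SSSZ, Z))))
  →6  S(S(S(add(SSZ, add(SSSZ, Z)))))
  →7  S(S(S(S(add(SZ, add(SSSZ, Z))))))
  →8  S(S(S(S(S(add(Z, add(SSSZ, Z)))))))
  →9  S(S(S(S(S(add(SSSZ, Z))))))
  →10  S(S(S(S(S(S(add(SSZ, Z)))))))
  →11  S(S(S(S(S(S(S(add(SZ, Z))))))))
  →12  S(S(S(S(S(S(S(S(add(Z, Z)))))))))
  →13  S^8(Z)

Answer: SAME — A ⇓ S^8(Z), B ⇓ S^8(Z)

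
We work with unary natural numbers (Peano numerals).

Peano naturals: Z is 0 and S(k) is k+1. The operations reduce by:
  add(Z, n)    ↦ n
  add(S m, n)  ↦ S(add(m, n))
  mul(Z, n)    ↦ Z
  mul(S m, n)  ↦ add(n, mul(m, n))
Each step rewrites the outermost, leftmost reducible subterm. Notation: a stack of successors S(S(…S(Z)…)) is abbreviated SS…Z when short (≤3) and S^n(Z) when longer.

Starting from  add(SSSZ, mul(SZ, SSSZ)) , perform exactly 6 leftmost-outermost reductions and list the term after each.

Answer: after 6 steps: S(S(S(S(add(SSZ, mul(Z, SSSZ))))))

Derivation:
  start: add(SSSZ, mul(SZ, SSSZ))
  →1  S(add(SSZ, mul(SZ, SSSZ)))
  →2  S(S(add(SZ, mul(SZ, SSSZ))))
  →3  S(S(S(add(Z, mul(SZ, SSSZ)))))
  →4  S(S(S(mul(SZ, SSSZ))))
  →5  S(S(S(add(SSSZ, mul(Z, SSSZ)))))
  →6  S(S(S(S(add(SSZ, mul(Z, SSSZ))))))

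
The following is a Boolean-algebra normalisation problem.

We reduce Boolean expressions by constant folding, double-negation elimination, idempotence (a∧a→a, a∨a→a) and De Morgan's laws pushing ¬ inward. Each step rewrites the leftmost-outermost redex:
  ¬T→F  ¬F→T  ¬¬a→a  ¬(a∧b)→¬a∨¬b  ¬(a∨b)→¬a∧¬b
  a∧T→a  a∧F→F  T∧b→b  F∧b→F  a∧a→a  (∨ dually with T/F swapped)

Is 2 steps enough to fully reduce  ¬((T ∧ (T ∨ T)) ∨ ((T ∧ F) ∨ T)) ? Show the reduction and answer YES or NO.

Answer: NO — after 2 steps the term is (¬T ∨ ¬(T ∨ T)) ∧ ¬((T ∧ F) ∨ T), not yet normal

Reduction:
  start: ¬((T ∧ (T ∨ T)) ∨ ((T ∧ F) ∨ T))
  [1] ¬(T ∧ (T ∨ T)) ∧ ¬((T ∧ F) ∨ T)
  [2] (¬T ∨ ¬(T ∨ T)) ∧ ¬((T ∧ F) ∨ T)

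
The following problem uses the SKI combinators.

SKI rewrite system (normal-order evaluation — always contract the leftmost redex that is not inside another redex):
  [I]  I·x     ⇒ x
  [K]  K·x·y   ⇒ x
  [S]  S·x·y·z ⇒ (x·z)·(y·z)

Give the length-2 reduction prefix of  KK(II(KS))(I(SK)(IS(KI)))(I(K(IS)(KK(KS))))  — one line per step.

  start: KK(II(KS))(I(SK)(IS(KI)))(I(K(IS)(KK(KS))))
  step 1: K(I(SK)(IS(KI)))(I(K(IS)(KK(KS))))
  step 2: I(SK)(IS(KI))

Answer: after 2 steps: I(SK)(IS(KI))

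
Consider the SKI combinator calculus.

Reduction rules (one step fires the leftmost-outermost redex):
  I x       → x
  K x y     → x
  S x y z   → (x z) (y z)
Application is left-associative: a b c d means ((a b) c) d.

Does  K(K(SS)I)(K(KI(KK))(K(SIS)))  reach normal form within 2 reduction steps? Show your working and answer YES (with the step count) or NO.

Answer: YES — reaches normal form SS in 2 ≤ 2 steps

Reduction:
  start: K(K(SS)I)(K(KI(KK))(K(SIS)))
  →1  K(SS)I
  →2  SS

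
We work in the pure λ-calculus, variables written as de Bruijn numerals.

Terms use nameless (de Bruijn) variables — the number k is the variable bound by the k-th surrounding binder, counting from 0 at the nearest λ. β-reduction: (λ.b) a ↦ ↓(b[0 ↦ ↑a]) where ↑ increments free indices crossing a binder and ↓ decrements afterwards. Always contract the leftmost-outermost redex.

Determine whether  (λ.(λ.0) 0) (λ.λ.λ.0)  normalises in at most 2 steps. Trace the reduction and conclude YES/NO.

Answer: YES — reaches normal form λ.λ.λ.0 in 2 ≤ 2 steps

Working:
  start: (λ.(λ.0) 0) (λ.λ.λ.0)
  →1  (λ.0) (λ.λ.λ.0)
  →2  λ.λ.λ.0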